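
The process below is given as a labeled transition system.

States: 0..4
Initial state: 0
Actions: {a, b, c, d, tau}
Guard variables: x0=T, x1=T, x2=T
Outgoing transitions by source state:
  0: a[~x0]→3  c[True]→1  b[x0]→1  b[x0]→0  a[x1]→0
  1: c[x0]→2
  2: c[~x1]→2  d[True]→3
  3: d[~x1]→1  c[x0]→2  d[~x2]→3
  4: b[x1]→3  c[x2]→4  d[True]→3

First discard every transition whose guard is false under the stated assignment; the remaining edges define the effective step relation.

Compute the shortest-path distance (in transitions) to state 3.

Layered search for 3:
  depth 0: {0}
  depth 1: {1}
  depth 2: {2}
  depth 3: {3}
3 enters at depth 3; path b·c·d

Answer: 3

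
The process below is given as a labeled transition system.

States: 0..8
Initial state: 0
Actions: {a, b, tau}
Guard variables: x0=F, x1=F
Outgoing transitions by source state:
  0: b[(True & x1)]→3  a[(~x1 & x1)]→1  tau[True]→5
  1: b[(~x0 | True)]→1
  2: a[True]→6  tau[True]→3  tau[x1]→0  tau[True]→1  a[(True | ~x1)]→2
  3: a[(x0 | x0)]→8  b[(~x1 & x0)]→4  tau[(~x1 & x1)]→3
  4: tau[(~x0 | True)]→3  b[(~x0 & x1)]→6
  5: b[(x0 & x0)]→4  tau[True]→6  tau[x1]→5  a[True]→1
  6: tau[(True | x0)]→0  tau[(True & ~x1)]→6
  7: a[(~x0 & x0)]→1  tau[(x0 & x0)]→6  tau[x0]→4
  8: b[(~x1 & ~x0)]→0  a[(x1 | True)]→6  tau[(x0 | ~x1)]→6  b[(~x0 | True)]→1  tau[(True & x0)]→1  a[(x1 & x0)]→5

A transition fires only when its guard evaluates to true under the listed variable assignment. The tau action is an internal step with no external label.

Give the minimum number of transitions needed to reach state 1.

Answer: 2

Working:
Layered search for 1:
  Layer 0: {0}
  Layer 1: {5}
  Layer 2: {1,6}
first hit 1 at d=2 via tau·a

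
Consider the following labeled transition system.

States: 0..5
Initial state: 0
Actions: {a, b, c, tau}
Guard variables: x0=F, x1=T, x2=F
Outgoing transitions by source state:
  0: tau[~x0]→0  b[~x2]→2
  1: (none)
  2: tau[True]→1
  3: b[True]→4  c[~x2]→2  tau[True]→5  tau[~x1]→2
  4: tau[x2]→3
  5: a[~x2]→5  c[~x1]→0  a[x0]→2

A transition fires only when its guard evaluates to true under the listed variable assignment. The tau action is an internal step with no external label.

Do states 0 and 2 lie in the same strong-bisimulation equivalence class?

Answer: NOT BISIMILAR

Trace:
Compute ~ classes (split until stable):
  round 0: {{0,1,2,3,4,5}}
  round 1: {{0},{1,4},{2},{3},{5}}
stable after 2 split(s): 5 block(s)
0∈{0}, 2∈{2}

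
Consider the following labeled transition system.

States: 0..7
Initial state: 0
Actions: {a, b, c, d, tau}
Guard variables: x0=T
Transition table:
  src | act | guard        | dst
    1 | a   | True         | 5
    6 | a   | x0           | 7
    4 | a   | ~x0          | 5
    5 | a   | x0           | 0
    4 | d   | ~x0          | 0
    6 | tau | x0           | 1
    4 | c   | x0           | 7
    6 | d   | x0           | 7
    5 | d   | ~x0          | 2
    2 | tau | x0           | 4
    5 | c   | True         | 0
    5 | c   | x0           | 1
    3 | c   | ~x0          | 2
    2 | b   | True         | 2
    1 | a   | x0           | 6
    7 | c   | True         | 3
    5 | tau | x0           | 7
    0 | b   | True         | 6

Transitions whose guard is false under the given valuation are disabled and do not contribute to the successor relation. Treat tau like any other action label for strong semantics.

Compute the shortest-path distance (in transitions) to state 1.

Answer: 2

Analysis:
BFS to 1:
  depth 0: {0}
  depth 1: {6}
  depth 2: {1,7}
1 enters at depth 2; path b·tau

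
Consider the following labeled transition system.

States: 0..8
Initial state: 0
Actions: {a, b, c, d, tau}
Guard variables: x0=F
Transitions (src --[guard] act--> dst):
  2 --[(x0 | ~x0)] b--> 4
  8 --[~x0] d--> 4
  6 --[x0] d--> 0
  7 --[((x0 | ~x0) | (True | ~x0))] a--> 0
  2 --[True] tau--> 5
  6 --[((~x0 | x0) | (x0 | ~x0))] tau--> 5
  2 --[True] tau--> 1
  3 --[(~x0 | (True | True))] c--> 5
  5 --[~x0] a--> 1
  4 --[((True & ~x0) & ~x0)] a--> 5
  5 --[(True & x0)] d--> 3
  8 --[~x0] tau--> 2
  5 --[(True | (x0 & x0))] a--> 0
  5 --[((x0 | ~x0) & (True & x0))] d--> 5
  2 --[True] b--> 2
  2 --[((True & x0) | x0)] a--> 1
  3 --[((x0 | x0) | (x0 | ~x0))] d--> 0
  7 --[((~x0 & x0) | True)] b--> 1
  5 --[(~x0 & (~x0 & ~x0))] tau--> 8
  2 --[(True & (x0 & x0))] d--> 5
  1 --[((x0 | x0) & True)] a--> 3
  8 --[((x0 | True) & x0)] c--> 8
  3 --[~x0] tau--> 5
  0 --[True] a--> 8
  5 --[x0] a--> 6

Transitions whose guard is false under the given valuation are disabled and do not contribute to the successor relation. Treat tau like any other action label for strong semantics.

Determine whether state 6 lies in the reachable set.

After dropping false guards: 17 live edges.
depth 0: {0}
depth 1: {8}  total {0,8}
depth 2: {2,4}  total {0,2,4,8}
depth 3: {1,5}  total {0,1,2,4,5,8}
Reachable = {0,1,2,4,5,8}

Answer: UNREACHABLE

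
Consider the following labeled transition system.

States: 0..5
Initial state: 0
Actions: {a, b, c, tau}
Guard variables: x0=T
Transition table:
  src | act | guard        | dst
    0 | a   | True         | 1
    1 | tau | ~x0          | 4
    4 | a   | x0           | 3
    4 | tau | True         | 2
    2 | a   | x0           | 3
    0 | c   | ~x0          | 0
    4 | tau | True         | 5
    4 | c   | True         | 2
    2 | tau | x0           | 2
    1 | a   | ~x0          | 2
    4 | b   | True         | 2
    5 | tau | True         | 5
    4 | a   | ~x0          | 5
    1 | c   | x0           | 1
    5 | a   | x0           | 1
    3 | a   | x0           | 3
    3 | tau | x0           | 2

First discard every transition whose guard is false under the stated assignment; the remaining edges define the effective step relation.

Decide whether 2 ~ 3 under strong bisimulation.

Answer: BISIMILAR

Working:
Compute ~ classes (split until stable):
  π0 = {{0,1,2,3,4,5}}
  π1 = {{0},{1},{2,3,5},{4}}
  π2 = {{0},{1},{2,3},{4},{5}}
Fixed point at round 3; 5 class(es).
2∈{2,3}, 3∈{2,3}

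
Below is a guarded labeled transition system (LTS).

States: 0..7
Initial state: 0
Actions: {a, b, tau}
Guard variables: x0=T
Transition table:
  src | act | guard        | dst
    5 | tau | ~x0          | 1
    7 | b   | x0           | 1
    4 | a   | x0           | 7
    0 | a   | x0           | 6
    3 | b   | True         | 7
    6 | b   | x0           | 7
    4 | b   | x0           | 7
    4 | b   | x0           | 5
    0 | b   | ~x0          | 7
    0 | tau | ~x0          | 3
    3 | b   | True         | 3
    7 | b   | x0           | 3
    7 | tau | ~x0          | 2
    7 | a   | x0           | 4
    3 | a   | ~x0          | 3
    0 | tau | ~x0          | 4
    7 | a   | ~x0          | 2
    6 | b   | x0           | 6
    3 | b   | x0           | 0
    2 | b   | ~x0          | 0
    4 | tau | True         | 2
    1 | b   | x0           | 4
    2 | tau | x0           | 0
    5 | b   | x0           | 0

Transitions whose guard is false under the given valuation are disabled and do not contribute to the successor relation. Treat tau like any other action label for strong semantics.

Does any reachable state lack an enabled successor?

Reachable = {0,1,2,3,4,5,6,7}
  0: a→6  [deg 1]
  1: b→4  [deg 1]
  2: tau→0  [deg 1]
  3: b→0  b→3  b→7  [deg 3]
  4: a→7  b→5  b→7  tau→2  [deg 4]
  5: b→0  [deg 1]
  6: b→6  b→7  [deg 2]
  7: a→4  b→1  b→3  [deg 3]

Answer: DEADLOCK-FREE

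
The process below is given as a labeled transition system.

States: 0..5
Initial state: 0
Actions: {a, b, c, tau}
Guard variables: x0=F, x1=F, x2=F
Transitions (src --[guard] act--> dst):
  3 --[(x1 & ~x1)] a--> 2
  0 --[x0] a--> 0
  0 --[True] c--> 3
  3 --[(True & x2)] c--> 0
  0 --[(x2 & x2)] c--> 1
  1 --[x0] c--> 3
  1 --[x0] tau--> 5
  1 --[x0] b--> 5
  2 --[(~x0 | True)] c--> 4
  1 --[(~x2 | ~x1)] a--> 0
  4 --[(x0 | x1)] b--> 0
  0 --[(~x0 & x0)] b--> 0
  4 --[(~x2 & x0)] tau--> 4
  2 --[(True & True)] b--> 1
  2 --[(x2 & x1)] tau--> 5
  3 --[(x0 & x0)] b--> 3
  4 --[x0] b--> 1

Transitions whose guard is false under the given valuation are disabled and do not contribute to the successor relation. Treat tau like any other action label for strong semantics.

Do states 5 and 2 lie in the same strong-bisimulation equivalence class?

Compute ~ classes (split until stable):
  π0 = {{0,1,2,3,4,5}}
  π1 = {{0},{1},{2},{3,4,5}}
stable after 2 split(s): 4 block(s)
[5]={3,4,5}  [2]={2}

Answer: NOT BISIMILAR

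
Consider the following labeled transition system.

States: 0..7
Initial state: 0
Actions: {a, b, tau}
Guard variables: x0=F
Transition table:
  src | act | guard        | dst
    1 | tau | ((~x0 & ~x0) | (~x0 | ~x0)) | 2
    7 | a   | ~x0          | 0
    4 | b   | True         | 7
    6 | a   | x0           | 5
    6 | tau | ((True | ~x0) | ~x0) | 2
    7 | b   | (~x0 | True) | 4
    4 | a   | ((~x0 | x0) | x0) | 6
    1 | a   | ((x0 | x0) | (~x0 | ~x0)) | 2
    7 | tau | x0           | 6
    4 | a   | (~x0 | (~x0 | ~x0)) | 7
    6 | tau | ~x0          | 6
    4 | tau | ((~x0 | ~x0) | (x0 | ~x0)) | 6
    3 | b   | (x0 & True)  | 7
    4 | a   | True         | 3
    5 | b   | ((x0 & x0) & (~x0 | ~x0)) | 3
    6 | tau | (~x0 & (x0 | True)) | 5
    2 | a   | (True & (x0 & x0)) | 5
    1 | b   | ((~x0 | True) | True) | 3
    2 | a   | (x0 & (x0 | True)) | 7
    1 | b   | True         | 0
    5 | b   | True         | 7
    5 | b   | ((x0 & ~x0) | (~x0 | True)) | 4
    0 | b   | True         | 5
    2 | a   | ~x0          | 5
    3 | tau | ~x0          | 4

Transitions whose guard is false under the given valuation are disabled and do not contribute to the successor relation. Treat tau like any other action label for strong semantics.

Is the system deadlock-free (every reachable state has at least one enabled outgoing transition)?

R = {0,2,3,4,5,6,7}
  0: b→5  [deg 1]
  2: a→5  [deg 1]
  3: tau→4  [deg 1]
  4: a→3  a→6  a→7  b→7  tau→6  [deg 5]
  5: b→4  b→7  [deg 2]
  6: tau→2  tau→5  tau→6  [deg 3]
  7: a→0  b→4  [deg 2]

Answer: DEADLOCK-FREE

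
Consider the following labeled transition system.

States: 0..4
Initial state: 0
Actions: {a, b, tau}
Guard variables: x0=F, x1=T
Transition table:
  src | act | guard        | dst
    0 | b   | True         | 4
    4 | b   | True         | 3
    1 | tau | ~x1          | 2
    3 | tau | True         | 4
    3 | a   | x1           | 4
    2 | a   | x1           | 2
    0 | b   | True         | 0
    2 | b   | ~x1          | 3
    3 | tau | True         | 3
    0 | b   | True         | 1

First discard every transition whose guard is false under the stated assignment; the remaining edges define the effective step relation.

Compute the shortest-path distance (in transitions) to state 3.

Answer: 2

Working:
Layered search for 3:
  Layer 0: {0}
  Layer 1: {1,4}
  Layer 2: {3}
3 enters at depth 2; path b·b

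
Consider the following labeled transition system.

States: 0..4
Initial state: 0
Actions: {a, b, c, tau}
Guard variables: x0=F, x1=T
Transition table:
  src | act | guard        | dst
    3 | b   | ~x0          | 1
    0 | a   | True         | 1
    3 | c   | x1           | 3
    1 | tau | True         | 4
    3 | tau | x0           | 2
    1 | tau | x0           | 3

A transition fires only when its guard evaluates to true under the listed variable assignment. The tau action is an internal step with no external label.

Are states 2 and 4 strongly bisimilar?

Answer: BISIMILAR

Analysis:
Bisimulation quotient by refinement:
  π0 = {{0,1,2,3,4}}
  π1 = {{0},{1},{2,4},{3}}
4 equivalence class(es) (converged in 2)
2∈{2,4}, 4∈{2,4}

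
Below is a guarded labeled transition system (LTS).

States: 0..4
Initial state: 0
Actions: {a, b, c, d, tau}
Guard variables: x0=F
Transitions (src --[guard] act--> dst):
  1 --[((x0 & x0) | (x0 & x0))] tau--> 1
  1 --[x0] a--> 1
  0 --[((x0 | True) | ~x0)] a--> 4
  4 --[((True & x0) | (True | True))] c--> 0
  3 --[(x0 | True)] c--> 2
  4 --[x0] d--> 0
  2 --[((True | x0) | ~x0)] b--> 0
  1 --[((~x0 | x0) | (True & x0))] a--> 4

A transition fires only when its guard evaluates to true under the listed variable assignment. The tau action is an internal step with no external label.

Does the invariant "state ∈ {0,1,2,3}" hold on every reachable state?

Allowed set {0,1,2,3}
R = {0,4}
  0: safe
  4: outside
reach 4 via a — violates

Answer: INVARIANT VIOLATED at state 4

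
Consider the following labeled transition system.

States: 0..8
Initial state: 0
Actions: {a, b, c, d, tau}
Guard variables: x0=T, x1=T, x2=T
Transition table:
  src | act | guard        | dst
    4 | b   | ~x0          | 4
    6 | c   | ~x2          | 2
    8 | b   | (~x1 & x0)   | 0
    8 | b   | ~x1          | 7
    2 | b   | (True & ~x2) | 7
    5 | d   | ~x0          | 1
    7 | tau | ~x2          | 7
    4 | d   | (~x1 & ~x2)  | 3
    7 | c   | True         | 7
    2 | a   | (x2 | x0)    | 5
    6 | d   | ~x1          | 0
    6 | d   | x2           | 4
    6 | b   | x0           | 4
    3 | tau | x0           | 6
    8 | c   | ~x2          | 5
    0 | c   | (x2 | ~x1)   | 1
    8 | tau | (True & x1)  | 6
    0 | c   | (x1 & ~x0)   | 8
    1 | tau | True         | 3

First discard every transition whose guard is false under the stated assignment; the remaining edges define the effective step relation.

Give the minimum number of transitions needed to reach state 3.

Breadth-first toward 3:
  Layer 0: {0}
  Layer 1: {1}
  Layer 2: {3}
depth(3)=2, e.g. c·tau

Answer: 2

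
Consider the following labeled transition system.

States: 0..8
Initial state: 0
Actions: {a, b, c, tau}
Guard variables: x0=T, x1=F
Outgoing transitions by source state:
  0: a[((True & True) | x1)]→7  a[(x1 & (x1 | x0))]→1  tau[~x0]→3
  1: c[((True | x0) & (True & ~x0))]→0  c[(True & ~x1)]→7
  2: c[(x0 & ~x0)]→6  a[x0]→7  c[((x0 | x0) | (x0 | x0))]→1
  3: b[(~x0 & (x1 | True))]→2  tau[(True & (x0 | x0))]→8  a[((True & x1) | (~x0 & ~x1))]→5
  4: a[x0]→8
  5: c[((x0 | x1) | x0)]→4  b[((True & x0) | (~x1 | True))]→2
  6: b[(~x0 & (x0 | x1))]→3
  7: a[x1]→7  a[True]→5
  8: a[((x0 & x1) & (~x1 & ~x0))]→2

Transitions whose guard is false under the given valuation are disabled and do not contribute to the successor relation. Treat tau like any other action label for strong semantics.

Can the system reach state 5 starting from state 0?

Guard filter leaves 9 enabled edge(s).
Layer 0: {0}
Layer 1: {7}  total {0,7}
Layer 2: {5}  total {0,5,7}
Layer 3: {2,4}  total {0,2,4,5,7}
Layer 4: {1,8}  total {0,1,2,4,5,7,8}
Reach set: {0,1,2,4,5,7,8}
witness 5: a·a

Answer: REACHABLE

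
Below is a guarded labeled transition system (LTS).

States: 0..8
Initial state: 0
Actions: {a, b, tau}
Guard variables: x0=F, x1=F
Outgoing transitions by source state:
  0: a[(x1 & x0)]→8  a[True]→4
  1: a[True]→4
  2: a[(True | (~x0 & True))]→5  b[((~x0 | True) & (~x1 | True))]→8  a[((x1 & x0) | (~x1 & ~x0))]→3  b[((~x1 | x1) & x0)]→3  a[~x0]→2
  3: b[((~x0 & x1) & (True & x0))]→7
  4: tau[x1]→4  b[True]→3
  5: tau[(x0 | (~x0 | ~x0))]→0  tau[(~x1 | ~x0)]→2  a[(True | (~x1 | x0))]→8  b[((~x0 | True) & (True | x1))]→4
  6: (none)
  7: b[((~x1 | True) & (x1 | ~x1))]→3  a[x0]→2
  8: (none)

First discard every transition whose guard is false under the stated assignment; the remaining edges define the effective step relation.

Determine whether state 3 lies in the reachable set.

Answer: REACHABLE

Analysis:
After dropping false guards: 12 live edges.
Layer 0: {0}
Layer 1: {4}  cumulative {0,4}
Layer 2: {3}  cumulative {0,3,4}
Reach set: {0,3,4}
witness 3: a·b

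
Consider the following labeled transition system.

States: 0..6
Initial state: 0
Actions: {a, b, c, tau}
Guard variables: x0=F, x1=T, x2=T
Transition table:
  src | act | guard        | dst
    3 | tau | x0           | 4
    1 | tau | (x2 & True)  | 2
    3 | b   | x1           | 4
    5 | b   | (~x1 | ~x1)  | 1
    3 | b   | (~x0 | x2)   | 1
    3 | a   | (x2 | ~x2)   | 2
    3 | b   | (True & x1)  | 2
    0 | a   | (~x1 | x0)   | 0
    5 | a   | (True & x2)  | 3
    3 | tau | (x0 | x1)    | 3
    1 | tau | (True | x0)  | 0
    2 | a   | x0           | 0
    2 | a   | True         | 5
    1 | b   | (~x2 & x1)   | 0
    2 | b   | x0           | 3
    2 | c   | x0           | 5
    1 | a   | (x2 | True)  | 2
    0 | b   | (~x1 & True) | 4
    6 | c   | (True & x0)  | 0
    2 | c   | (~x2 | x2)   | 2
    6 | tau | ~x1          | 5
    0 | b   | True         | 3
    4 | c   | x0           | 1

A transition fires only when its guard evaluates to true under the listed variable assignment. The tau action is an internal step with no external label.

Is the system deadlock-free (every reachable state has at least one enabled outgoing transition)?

Answer: DEADLOCK at state 4

Analysis:
R = {0,1,2,3,4,5}
  0: b→3  [1 exit(s)]
  1: a→2  tau→0  tau→2  [3 exit(s)]
  2: a→5  c→2  [2 exit(s)]
  3: a→2  b→1  b→2  b→4  tau→3  [5 exit(s)]
  4: ∅  [STUCK]
  5: a→3  [1 exit(s)]
witness 4: b·b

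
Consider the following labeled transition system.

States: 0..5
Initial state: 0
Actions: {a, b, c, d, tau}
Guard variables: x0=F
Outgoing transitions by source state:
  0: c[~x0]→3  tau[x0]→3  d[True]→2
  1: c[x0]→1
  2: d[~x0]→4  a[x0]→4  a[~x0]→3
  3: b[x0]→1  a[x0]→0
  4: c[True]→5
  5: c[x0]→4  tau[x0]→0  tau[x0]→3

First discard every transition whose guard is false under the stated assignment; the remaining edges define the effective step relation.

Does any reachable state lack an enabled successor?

Answer: DEADLOCK at state 3

Trace:
Reachable = {0,2,3,4,5}
  0: c→3  d→2  [2 exit(s)]
  2: a→3  d→4  [2 exit(s)]
  3: ∅  [deadlock]
  4: c→5  [1 exit(s)]
  5: ∅  [deadlock]
trace reaching 3: c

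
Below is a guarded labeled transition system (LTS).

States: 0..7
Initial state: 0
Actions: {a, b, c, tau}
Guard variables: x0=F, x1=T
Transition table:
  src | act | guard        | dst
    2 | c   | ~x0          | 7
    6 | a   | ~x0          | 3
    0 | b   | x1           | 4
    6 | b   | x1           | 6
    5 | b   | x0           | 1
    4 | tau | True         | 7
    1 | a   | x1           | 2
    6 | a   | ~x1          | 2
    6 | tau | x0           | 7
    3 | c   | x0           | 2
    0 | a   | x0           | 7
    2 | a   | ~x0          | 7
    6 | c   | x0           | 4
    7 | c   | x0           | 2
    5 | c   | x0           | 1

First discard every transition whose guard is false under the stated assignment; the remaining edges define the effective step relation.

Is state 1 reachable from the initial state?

Guard filter leaves 7 enabled edge(s).
L0 = {0}
L1 = {4}  total {0,4}
L2 = {7}  total {0,4,7}
Reachable = {0,4,7}

Answer: UNREACHABLE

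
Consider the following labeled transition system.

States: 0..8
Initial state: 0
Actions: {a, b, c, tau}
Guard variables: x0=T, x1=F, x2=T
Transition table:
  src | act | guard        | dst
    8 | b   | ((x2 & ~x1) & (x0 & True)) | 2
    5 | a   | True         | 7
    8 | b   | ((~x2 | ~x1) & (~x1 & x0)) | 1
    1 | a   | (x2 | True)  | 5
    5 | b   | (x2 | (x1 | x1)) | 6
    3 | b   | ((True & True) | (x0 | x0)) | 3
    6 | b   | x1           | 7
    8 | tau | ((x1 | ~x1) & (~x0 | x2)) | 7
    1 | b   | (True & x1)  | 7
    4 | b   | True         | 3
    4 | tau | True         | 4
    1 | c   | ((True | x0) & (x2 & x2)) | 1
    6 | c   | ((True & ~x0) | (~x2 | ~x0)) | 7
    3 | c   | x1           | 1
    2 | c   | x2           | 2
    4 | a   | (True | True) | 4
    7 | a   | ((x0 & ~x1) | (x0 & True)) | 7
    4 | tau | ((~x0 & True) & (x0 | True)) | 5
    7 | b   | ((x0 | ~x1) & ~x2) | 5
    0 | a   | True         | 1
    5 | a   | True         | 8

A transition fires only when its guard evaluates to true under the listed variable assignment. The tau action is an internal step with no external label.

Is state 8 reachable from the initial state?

Answer: REACHABLE

Analysis:
Guard filter leaves 15 enabled edge(s).
depth 0: {0}
depth 1: {1}  cumulative {0,1}
depth 2: {5}  cumulative {0,1,5}
depth 3: {6,7,8}  cumulative {0,1,5,6,7,8}
depth 4: {2}  cumulative {0,1,2,5,6,7,8}
Reach set: {0,1,2,5,6,7,8}
Path to 8: a·a·a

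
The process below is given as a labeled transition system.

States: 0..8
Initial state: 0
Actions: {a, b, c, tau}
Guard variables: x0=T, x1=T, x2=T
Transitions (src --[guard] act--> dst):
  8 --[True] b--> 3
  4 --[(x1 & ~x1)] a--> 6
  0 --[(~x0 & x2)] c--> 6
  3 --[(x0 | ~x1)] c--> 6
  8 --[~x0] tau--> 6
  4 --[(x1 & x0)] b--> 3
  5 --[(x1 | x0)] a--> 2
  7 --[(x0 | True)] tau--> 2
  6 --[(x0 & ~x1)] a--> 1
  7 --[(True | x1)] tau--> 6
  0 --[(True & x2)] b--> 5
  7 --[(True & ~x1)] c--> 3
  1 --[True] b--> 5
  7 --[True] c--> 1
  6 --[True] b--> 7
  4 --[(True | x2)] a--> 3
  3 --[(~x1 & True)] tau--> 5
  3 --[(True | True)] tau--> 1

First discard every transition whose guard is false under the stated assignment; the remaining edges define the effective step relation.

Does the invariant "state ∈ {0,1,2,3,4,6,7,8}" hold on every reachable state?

Answer: INVARIANT VIOLATED at state 5

Trace:
Allowed set {0,1,2,3,4,6,7,8}
R = {0,2,5}
  0: ✓
  2: ✓
  5: VIOLATES
counterexample path to 5: b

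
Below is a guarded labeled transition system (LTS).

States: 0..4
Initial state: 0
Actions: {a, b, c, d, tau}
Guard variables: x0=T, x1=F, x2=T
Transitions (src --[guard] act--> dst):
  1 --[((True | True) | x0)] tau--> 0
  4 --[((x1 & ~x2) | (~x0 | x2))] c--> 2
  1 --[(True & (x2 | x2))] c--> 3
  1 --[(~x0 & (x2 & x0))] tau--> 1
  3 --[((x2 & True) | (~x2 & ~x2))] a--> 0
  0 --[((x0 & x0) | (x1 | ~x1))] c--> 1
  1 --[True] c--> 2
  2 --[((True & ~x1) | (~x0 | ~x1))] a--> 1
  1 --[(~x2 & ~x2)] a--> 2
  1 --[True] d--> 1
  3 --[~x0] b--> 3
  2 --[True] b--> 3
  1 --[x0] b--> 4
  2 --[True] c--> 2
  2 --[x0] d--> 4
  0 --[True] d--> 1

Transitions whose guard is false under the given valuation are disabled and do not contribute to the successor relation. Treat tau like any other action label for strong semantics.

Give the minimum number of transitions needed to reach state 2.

BFS to 2:
  L0 = {0}
  L1 = {1}
  L2 = {2,3,4}
depth(2)=2, e.g. c·c

Answer: 2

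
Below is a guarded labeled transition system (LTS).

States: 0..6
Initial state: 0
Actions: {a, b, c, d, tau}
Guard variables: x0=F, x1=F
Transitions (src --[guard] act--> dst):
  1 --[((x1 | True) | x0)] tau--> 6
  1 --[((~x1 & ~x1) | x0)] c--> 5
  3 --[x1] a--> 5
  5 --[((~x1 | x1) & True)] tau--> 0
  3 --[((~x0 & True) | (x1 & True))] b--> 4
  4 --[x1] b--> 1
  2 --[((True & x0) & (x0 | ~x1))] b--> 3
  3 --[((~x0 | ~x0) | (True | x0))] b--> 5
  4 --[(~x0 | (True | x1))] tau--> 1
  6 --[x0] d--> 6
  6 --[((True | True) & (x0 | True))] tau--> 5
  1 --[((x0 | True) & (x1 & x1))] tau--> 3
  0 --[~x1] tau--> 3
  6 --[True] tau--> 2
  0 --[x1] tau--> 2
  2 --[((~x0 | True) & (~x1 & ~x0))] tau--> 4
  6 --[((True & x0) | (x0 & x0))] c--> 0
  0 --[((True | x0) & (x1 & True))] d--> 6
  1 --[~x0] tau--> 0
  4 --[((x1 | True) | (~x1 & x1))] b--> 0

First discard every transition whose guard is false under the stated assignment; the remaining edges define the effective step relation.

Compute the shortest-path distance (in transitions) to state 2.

BFS to 2:
  Layer 0: {0}
  Layer 1: {3}
  Layer 2: {4,5}
  Layer 3: {1}
  Layer 4: {6}
  Layer 5: {2}
2 enters at depth 5; path tau·b·tau·tau·tau

Answer: 5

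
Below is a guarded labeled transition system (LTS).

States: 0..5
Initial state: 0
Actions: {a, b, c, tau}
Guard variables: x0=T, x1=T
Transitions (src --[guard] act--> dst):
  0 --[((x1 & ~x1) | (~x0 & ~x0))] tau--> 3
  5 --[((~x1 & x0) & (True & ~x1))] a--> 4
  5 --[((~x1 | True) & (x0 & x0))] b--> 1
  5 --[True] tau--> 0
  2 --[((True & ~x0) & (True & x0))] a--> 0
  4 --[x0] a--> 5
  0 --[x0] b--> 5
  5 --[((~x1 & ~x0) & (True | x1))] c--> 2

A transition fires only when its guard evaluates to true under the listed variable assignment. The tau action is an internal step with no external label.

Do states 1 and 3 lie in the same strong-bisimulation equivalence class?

Answer: BISIMILAR

Trace:
Compute ~ classes (split until stable):
  P[0] = {{0,1,2,3,4,5}}
  P[1] = {{0},{1,2,3},{4},{5}}
Fixed point at round 2; 4 class(es).
class of 1: {1,2,3}; class of 3: {1,2,3}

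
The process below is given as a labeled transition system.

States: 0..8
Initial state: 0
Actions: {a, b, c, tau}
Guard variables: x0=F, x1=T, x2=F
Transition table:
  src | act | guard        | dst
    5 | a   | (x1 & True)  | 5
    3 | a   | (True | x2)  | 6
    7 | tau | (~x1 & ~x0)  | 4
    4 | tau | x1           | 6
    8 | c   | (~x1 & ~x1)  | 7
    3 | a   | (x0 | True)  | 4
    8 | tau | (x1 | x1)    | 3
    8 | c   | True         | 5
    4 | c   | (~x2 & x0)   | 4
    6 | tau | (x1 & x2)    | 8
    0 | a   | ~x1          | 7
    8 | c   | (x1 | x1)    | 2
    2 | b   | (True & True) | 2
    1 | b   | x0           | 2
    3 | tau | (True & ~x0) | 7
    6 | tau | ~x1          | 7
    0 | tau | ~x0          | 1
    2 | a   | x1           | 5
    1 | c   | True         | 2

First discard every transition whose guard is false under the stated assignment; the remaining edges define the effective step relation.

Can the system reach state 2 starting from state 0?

Answer: REACHABLE

Working:
12 transition(s) survive guard evaluation.
Layer 0: {0}
Layer 1: {1}  now seen {0,1}
Layer 2: {2}  now seen {0,1,2}
Layer 3: {5}  now seen {0,1,2,5}
R = {0,1,2,5}
trace reaching 2: tau·c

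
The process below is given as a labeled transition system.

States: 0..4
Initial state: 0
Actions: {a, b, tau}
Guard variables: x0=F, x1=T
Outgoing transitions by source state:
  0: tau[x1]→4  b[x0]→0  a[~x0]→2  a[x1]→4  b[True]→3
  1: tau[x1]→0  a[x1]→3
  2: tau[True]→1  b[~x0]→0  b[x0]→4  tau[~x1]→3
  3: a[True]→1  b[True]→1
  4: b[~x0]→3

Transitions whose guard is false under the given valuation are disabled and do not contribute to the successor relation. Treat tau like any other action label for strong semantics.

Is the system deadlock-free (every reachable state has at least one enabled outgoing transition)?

Reach set: {0,1,2,3,4}
  0: a→2  a→4  b→3  tau→4  [4 out]
  1: a→3  tau→0  [2 out]
  2: b→0  tau→1  [2 out]
  3: a→1  b→1  [2 out]
  4: b→3  [1 out]

Answer: DEADLOCK-FREE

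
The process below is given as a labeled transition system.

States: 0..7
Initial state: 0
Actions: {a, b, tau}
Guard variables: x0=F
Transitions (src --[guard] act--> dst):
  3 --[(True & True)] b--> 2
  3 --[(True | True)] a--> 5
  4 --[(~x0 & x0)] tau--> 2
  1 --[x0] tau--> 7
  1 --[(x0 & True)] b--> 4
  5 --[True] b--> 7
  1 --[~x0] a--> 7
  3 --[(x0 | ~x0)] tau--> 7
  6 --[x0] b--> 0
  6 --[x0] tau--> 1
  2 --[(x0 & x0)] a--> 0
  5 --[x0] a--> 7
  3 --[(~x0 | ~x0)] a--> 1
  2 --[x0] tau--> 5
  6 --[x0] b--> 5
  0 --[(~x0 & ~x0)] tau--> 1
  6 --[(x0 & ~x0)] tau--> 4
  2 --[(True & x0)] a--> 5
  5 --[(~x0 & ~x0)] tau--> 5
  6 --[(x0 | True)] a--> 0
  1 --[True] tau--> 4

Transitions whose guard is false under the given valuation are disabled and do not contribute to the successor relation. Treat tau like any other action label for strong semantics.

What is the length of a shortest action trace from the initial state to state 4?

Answer: 2

Analysis:
Breadth-first toward 4:
  L0 = {0}
  L1 = {1}
  L2 = {4,7}
first hit 4 at d=2 via tau·tau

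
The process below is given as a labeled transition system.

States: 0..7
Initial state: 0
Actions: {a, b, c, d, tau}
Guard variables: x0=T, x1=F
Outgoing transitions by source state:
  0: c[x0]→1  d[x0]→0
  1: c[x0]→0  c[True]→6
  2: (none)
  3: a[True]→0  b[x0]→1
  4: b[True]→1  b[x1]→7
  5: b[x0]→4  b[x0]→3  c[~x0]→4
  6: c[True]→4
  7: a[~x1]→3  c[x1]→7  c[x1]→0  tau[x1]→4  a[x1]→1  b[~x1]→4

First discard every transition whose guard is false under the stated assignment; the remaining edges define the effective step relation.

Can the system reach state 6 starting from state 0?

Answer: REACHABLE

Trace:
12 transition(s) survive guard evaluation.
L0 = {0}
L1 = {1}  now seen {0,1}
L2 = {6}  now seen {0,1,6}
L3 = {4}  now seen {0,1,4,6}
Reach set: {0,1,4,6}
witness 6: c·c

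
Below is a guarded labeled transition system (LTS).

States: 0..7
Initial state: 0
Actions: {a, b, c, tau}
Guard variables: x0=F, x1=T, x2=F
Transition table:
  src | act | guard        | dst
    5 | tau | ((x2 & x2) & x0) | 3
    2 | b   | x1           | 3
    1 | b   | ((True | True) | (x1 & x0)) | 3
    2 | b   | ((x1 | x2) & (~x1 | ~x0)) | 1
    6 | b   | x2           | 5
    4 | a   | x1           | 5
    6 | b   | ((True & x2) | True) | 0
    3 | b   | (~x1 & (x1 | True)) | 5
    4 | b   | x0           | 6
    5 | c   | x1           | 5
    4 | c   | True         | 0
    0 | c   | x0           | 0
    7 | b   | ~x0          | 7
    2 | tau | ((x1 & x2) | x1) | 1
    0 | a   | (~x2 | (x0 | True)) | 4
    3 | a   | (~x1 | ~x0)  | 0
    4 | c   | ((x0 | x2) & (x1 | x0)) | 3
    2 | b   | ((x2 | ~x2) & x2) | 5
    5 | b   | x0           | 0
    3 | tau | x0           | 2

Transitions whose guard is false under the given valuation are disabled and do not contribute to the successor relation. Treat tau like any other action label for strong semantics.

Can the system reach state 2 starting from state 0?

Answer: UNREACHABLE

Working:
After dropping false guards: 11 live edges.
Layer 0: {0}
Layer 1: {4}  now seen {0,4}
Layer 2: {5}  now seen {0,4,5}
R = {0,4,5}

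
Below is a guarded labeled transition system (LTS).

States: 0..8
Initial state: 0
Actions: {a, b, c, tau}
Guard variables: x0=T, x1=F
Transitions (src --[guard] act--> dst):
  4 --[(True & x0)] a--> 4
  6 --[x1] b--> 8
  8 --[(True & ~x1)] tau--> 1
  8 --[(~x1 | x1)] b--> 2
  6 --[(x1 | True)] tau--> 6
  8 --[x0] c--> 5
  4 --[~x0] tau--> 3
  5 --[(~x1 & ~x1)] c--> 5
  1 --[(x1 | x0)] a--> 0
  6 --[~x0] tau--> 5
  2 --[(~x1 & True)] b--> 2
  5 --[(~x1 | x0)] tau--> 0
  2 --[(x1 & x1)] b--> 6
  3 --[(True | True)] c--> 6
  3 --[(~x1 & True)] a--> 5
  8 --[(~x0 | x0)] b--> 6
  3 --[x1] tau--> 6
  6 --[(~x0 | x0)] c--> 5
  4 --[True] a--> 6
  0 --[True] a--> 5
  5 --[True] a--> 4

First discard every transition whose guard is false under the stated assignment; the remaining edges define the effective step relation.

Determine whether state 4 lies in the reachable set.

Answer: REACHABLE

Analysis:
Guard filter leaves 16 enabled edge(s).
L0 = {0}
L1 = {5}  cumulative {0,5}
L2 = {4}  cumulative {0,4,5}
L3 = {6}  cumulative {0,4,5,6}
R = {0,4,5,6}
Path to 4: a·a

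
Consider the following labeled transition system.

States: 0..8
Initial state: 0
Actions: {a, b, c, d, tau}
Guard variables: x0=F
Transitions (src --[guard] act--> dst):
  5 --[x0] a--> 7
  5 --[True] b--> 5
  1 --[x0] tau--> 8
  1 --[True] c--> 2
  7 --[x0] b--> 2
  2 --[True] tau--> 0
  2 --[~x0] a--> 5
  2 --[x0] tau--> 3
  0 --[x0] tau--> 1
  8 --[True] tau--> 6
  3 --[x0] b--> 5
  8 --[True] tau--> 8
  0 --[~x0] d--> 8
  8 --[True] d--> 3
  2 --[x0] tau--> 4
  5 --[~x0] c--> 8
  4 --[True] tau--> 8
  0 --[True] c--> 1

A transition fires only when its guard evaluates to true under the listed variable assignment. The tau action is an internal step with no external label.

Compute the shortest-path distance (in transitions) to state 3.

Layered search for 3:
  Layer 0: {0}
  Layer 1: {1,8}
  Layer 2: {2,3,6}
depth(3)=2, e.g. d·d

Answer: 2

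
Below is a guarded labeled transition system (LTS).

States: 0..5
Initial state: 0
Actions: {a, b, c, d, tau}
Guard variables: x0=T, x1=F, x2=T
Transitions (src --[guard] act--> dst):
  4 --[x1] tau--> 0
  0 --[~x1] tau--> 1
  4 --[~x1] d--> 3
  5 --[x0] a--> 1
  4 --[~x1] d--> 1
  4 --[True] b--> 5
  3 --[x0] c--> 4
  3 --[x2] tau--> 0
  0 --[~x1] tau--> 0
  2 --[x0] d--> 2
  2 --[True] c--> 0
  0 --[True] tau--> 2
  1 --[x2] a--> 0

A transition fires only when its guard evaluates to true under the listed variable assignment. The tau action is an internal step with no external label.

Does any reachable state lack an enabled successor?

Answer: DEADLOCK-FREE

Analysis:
R = {0,1,2}
  0: tau→0  tau→1  tau→2  [deg 3]
  1: a→0  [deg 1]
  2: c→0  d→2  [deg 2]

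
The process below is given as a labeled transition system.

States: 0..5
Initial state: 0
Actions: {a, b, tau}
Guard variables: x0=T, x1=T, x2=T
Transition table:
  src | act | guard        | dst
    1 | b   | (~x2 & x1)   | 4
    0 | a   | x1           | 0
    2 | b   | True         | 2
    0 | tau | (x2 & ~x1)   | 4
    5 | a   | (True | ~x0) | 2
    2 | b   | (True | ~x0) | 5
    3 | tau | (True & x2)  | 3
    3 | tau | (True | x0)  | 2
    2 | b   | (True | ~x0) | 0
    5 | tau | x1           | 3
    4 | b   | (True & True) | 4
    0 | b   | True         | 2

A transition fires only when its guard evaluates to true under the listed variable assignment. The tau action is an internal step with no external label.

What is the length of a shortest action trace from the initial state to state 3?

Answer: 3

Trace:
Layered search for 3:
  depth 0: {0}
  depth 1: {2}
  depth 2: {5}
  depth 3: {3}
depth(3)=3, e.g. b·b·tau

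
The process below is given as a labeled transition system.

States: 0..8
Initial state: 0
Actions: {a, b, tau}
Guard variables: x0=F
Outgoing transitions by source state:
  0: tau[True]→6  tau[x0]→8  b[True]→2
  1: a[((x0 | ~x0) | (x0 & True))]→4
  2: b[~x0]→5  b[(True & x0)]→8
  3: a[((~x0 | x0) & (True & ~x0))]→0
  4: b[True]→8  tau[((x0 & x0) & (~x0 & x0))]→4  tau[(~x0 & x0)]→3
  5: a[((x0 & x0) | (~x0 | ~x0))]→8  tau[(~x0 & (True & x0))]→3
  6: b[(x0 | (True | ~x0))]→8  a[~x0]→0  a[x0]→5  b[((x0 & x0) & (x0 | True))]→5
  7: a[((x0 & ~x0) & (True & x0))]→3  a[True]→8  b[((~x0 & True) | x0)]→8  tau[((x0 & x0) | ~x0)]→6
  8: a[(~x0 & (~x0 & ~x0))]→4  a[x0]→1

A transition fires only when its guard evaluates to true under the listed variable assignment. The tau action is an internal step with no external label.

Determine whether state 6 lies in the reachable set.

Answer: REACHABLE

Trace:
After dropping false guards: 13 live edges.
L0 = {0}
L1 = {2,6}  total {0,2,6}
L2 = {5,8}  total {0,2,5,6,8}
L3 = {4}  total {0,2,4,5,6,8}
R = {0,2,4,5,6,8}
witness 6: tau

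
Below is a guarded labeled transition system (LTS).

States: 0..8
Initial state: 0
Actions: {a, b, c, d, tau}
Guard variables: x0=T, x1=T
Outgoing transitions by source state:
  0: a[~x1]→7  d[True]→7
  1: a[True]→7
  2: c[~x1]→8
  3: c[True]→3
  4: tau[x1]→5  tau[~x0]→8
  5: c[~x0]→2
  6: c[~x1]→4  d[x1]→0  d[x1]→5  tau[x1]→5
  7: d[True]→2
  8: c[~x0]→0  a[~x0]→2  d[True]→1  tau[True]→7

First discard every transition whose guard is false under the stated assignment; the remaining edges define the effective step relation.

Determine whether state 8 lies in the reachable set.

10 transition(s) survive guard evaluation.
L0 = {0}
L1 = {7}  now seen {0,7}
L2 = {2}  now seen {0,2,7}
Reachable = {0,2,7}

Answer: UNREACHABLE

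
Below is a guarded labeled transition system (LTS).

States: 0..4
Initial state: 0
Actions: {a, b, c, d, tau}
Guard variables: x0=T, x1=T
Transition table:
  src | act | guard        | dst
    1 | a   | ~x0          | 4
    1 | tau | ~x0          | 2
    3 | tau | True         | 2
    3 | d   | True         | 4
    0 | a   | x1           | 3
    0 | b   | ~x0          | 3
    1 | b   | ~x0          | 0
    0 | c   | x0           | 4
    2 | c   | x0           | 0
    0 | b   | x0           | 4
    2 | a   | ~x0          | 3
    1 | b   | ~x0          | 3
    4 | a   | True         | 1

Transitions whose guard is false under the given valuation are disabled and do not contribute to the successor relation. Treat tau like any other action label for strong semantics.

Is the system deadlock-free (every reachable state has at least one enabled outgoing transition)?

Answer: DEADLOCK at state 1

Analysis:
Reachable = {0,1,2,3,4}
  0: a→3  b→4  c→4  [3 out]
  1: ∅  [no exit]
  2: c→0  [1 out]
  3: d→4  tau→2  [2 out]
  4: a→1  [1 out]
trace reaching 1: c·a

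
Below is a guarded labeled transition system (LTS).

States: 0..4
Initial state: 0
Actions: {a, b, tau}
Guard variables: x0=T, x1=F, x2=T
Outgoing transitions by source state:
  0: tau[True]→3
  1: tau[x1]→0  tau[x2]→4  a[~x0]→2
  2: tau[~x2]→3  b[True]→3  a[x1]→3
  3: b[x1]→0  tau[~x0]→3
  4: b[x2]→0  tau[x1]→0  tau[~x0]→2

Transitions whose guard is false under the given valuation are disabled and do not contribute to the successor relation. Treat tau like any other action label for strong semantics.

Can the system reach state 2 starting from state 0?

Answer: UNREACHABLE

Analysis:
4 transition(s) survive guard evaluation.
L0 = {0}
L1 = {3}  cumulative {0,3}
Reach set: {0,3}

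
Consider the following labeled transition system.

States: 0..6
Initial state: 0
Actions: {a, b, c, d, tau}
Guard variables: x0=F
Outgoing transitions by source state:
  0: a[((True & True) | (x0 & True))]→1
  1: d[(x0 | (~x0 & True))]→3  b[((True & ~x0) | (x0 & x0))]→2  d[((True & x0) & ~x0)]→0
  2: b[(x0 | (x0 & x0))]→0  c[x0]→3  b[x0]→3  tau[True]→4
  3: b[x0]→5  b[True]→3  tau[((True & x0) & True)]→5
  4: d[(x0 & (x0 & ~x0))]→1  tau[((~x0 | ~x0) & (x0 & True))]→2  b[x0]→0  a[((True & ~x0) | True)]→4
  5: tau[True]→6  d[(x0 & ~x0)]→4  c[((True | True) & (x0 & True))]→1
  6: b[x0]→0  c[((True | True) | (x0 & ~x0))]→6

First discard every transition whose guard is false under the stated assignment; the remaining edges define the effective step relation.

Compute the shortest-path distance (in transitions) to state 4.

Breadth-first toward 4:
  Layer 0: {0}
  Layer 1: {1}
  Layer 2: {2,3}
  Layer 3: {4}
4 enters at depth 3; path a·b·tau

Answer: 3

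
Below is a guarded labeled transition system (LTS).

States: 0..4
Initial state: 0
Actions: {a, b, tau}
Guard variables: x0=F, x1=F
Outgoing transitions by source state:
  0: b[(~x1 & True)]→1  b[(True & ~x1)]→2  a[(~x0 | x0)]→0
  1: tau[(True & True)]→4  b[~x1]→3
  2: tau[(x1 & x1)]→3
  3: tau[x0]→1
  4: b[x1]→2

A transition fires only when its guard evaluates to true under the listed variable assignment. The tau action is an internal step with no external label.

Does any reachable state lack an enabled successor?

Answer: DEADLOCK at state 2

Analysis:
Reach set: {0,1,2,3,4}
  0: a→0  b→1  b→2  [3 out]
  1: b→3  tau→4  [2 out]
  2: ∅  [STUCK]
  3: ∅  [STUCK]
  4: ∅  [STUCK]
trace reaching 2: b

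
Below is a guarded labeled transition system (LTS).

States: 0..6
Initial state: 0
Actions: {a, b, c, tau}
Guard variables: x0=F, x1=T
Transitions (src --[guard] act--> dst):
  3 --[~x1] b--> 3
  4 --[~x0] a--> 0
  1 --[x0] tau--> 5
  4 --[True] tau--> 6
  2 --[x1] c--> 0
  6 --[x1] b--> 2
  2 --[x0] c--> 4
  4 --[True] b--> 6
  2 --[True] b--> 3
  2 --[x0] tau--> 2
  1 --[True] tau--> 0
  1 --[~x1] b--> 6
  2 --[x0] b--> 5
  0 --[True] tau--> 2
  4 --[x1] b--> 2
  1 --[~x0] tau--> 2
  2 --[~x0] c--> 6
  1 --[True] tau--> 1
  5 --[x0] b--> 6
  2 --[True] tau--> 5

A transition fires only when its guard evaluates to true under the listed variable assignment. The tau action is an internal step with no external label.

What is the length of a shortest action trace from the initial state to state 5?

BFS to 5:
  Layer 0: {0}
  Layer 1: {2}
  Layer 2: {3,5,6}
5 enters at depth 2; path tau·tau

Answer: 2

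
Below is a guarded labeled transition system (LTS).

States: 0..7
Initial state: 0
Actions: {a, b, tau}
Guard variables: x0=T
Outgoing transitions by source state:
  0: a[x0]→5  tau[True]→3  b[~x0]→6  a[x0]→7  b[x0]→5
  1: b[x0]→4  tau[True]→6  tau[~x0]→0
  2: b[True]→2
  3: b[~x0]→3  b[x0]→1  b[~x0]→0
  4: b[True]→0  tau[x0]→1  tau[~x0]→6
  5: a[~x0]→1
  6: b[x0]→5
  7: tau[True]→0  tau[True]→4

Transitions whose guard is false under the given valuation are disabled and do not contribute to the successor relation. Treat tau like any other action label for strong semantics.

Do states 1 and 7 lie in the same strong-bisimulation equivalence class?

Bisimulation quotient by refinement:
  P[0] = {{0,1,2,3,4,5,6,7}}
  P[1] = {{0},{1,4},{2,3,6},{5},{7}}
  P[2] = {{0},{1},{2},{3},{4},{5},{6},{7}}
Fixed point at round 3; 8 class(es).
[1]={1}  [7]={7}

Answer: NOT BISIMILAR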